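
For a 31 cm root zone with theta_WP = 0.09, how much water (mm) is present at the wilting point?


Step 1: Water (mm) = theta_WP * depth * 10
Step 2: Water = 0.09 * 31 * 10
Step 3: Water = 27.9 mm

27.9


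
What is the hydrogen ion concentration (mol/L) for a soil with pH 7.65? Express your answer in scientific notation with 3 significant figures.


Step 1: [H+] = 10^(-pH)
Step 2: [H+] = 10^(-7.65)
Step 3: [H+] = 2.24e-08 mol/L

2.24e-08


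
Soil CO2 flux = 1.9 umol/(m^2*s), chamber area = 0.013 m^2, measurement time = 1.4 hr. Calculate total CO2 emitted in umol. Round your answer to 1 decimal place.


Step 1: Convert time to seconds: 1.4 hr * 3600 = 5040.0 s
Step 2: Total = flux * area * time_s
Step 3: Total = 1.9 * 0.013 * 5040.0
Step 4: Total = 124.5 umol

124.5


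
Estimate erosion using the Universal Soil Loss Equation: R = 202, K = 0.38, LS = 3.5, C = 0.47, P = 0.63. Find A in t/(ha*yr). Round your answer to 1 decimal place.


Step 1: A = R * K * LS * C * P
Step 2: R * K = 202 * 0.38 = 76.76
Step 3: (R*K) * LS = 76.76 * 3.5 = 268.66
Step 4: * C * P = 268.66 * 0.47 * 0.63 = 79.6
Step 5: A = 79.6 t/(ha*yr)

79.6


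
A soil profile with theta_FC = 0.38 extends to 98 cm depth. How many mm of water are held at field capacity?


Step 1: Water (mm) = theta_FC * depth (cm) * 10
Step 2: Water = 0.38 * 98 * 10
Step 3: Water = 372.4 mm

372.4


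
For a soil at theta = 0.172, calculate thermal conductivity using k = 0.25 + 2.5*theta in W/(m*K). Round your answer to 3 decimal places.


Step 1: k = 0.25 + 2.5 * theta
Step 2: k = 0.25 + 2.5 * 0.172
Step 3: k = 0.25 + 0.43
Step 4: k = 0.68 W/(m*K)

0.68


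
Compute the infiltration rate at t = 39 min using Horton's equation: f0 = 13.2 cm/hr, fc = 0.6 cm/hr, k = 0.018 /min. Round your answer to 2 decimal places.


Step 1: f = fc + (f0 - fc) * exp(-k * t)
Step 2: exp(-0.018 * 39) = 0.495593
Step 3: f = 0.6 + (13.2 - 0.6) * 0.495593
Step 4: f = 0.6 + 12.6 * 0.495593
Step 5: f = 6.84 cm/hr

6.84


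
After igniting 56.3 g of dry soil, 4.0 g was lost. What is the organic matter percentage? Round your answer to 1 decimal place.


Step 1: OM% = 100 * LOI / sample mass
Step 2: OM = 100 * 4.0 / 56.3
Step 3: OM = 7.1%

7.1


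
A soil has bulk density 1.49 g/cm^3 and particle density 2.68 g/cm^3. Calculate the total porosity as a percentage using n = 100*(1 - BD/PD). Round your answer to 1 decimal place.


Step 1: Formula: n = 100 * (1 - BD / PD)
Step 2: n = 100 * (1 - 1.49 / 2.68)
Step 3: n = 100 * (1 - 0.55597)
Step 4: n = 44.4%

44.4


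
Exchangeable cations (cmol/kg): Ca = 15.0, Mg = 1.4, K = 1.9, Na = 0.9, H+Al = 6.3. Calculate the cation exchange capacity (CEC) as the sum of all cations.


Step 1: CEC = Ca + Mg + K + Na + (H+Al)
Step 2: CEC = 15.0 + 1.4 + 1.9 + 0.9 + 6.3
Step 3: CEC = 25.5 cmol/kg

25.5


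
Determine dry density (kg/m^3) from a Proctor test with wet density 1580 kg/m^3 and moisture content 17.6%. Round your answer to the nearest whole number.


Step 1: Dry density = wet density / (1 + w/100)
Step 2: Dry density = 1580 / (1 + 17.6/100)
Step 3: Dry density = 1580 / 1.176
Step 4: Dry density = 1344 kg/m^3

1344


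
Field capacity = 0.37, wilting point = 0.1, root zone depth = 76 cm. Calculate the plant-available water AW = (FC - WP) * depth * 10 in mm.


Step 1: Available water = (FC - WP) * depth * 10
Step 2: AW = (0.37 - 0.1) * 76 * 10
Step 3: AW = 0.27 * 76 * 10
Step 4: AW = 205.2 mm

205.2


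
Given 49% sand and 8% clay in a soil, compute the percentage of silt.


Step 1: sand + silt + clay = 100%
Step 2: silt = 100 - sand - clay
Step 3: silt = 100 - 49 - 8
Step 4: silt = 43%

43


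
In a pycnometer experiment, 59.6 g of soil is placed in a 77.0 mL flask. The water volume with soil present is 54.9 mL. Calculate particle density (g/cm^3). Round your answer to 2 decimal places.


Step 1: Volume of solids = flask volume - water volume with soil
Step 2: V_solids = 77.0 - 54.9 = 22.1 mL
Step 3: Particle density = mass / V_solids = 59.6 / 22.1 = 2.7 g/cm^3

2.7


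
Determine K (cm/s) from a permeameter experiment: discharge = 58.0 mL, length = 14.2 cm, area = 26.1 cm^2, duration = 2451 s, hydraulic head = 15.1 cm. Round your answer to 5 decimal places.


Step 1: K = Q * L / (A * t * h)
Step 2: Numerator = 58.0 * 14.2 = 823.6
Step 3: Denominator = 26.1 * 2451 * 15.1 = 965963.61
Step 4: K = 823.6 / 965963.61 = 0.00085 cm/s

0.00085


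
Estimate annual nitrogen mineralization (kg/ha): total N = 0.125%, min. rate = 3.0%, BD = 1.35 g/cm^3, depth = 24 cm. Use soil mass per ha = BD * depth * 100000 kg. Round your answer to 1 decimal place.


Step 1: Soil mass per ha = BD * depth * 100000 = 1.35 * 24 * 100000 = 3240000 kg
Step 2: Total N pool = soil mass * N%/100 = 3240000 * 0.125/100 = 4050.0 kg/ha
Step 3: N mineralized = N pool * rate%/100 = 4050.0 * 3.0/100 = 121.5 kg/ha/yr

121.5


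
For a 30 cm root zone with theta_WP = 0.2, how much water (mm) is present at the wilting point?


Step 1: Water (mm) = theta_WP * depth * 10
Step 2: Water = 0.2 * 30 * 10
Step 3: Water = 60.0 mm

60.0


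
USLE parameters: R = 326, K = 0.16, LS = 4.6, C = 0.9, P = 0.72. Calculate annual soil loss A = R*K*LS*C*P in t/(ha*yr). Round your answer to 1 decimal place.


Step 1: A = R * K * LS * C * P
Step 2: R * K = 326 * 0.16 = 52.16
Step 3: (R*K) * LS = 52.16 * 4.6 = 239.936
Step 4: * C * P = 239.936 * 0.9 * 0.72 = 155.5
Step 5: A = 155.5 t/(ha*yr)

155.5


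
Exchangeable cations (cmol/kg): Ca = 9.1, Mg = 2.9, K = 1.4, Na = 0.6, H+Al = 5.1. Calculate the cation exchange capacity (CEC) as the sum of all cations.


Step 1: CEC = Ca + Mg + K + Na + (H+Al)
Step 2: CEC = 9.1 + 2.9 + 1.4 + 0.6 + 5.1
Step 3: CEC = 19.1 cmol/kg

19.1


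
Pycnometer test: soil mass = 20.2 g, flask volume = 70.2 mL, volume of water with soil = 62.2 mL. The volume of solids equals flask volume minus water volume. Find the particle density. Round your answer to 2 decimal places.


Step 1: Volume of solids = flask volume - water volume with soil
Step 2: V_solids = 70.2 - 62.2 = 8.0 mL
Step 3: Particle density = mass / V_solids = 20.2 / 8.0 = 2.53 g/cm^3

2.53


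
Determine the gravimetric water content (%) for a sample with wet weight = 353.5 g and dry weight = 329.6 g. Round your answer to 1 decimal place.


Step 1: Water mass = wet - dry = 353.5 - 329.6 = 23.9 g
Step 2: w = 100 * water mass / dry mass
Step 3: w = 100 * 23.9 / 329.6 = 7.3%

7.3


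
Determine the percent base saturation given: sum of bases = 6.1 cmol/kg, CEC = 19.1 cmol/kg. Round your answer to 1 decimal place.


Step 1: BS = 100 * (sum of bases) / CEC
Step 2: BS = 100 * 6.1 / 19.1
Step 3: BS = 31.9%

31.9


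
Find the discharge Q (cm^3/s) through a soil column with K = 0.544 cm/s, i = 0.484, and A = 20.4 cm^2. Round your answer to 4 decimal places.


Step 1: Apply Darcy's law: Q = K * i * A
Step 2: Q = 0.544 * 0.484 * 20.4
Step 3: Q = 5.3712 cm^3/s

5.3712


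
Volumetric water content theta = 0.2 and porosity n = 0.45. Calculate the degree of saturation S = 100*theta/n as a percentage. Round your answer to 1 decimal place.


Step 1: S = 100 * theta_v / n
Step 2: S = 100 * 0.2 / 0.45
Step 3: S = 44.4%

44.4


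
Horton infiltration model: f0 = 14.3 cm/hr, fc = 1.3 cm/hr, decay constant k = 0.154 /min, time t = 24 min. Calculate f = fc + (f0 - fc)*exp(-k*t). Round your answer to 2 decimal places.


Step 1: f = fc + (f0 - fc) * exp(-k * t)
Step 2: exp(-0.154 * 24) = 0.024823
Step 3: f = 1.3 + (14.3 - 1.3) * 0.024823
Step 4: f = 1.3 + 13.0 * 0.024823
Step 5: f = 1.62 cm/hr

1.62


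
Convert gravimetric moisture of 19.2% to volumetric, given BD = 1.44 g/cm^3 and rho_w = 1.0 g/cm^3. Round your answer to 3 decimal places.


Step 1: theta = (w / 100) * BD / rho_w
Step 2: theta = (19.2 / 100) * 1.44 / 1.0
Step 3: theta = 0.192 * 1.44
Step 4: theta = 0.276

0.276


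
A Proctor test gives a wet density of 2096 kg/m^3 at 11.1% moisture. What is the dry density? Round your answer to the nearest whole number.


Step 1: Dry density = wet density / (1 + w/100)
Step 2: Dry density = 2096 / (1 + 11.1/100)
Step 3: Dry density = 2096 / 1.111
Step 4: Dry density = 1887 kg/m^3

1887


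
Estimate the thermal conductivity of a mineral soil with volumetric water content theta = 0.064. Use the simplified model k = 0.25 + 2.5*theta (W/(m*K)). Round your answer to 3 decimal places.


Step 1: k = 0.25 + 2.5 * theta
Step 2: k = 0.25 + 2.5 * 0.064
Step 3: k = 0.25 + 0.16
Step 4: k = 0.41 W/(m*K)

0.41


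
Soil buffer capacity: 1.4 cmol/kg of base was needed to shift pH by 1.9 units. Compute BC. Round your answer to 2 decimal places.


Step 1: BC = change in base / change in pH
Step 2: BC = 1.4 / 1.9
Step 3: BC = 0.74 cmol/(kg*pH unit)

0.74


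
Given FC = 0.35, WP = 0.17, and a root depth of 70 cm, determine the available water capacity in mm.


Step 1: Available water = (FC - WP) * depth * 10
Step 2: AW = (0.35 - 0.17) * 70 * 10
Step 3: AW = 0.18 * 70 * 10
Step 4: AW = 126.0 mm

126.0


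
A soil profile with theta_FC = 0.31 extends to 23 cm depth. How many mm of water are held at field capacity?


Step 1: Water (mm) = theta_FC * depth (cm) * 10
Step 2: Water = 0.31 * 23 * 10
Step 3: Water = 71.3 mm

71.3


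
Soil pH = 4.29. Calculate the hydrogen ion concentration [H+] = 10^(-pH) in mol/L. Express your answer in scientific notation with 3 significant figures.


Step 1: [H+] = 10^(-pH)
Step 2: [H+] = 10^(-4.29)
Step 3: [H+] = 5.13e-05 mol/L

5.13e-05


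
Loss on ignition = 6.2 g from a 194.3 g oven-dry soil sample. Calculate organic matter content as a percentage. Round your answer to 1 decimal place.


Step 1: OM% = 100 * LOI / sample mass
Step 2: OM = 100 * 6.2 / 194.3
Step 3: OM = 3.2%

3.2


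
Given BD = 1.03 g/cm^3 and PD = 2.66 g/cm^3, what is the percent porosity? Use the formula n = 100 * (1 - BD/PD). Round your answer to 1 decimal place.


Step 1: Formula: n = 100 * (1 - BD / PD)
Step 2: n = 100 * (1 - 1.03 / 2.66)
Step 3: n = 100 * (1 - 0.38722)
Step 4: n = 61.3%

61.3


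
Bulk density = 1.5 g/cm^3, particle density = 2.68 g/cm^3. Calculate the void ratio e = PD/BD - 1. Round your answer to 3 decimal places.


Step 1: e = PD / BD - 1
Step 2: e = 2.68 / 1.5 - 1
Step 3: e = 1.78667 - 1
Step 4: e = 0.787

0.787


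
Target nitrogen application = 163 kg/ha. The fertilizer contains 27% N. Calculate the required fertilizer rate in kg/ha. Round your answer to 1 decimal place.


Step 1: Fertilizer rate = target N / (N content / 100)
Step 2: Rate = 163 / (27 / 100)
Step 3: Rate = 163 / 0.27
Step 4: Rate = 603.7 kg/ha

603.7


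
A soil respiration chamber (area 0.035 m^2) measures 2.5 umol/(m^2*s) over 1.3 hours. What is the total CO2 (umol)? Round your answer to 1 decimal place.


Step 1: Convert time to seconds: 1.3 hr * 3600 = 4680.0 s
Step 2: Total = flux * area * time_s
Step 3: Total = 2.5 * 0.035 * 4680.0
Step 4: Total = 409.5 umol

409.5


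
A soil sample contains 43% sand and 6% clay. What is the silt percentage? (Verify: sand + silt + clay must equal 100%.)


Step 1: sand + silt + clay = 100%
Step 2: silt = 100 - sand - clay
Step 3: silt = 100 - 43 - 6
Step 4: silt = 51%

51


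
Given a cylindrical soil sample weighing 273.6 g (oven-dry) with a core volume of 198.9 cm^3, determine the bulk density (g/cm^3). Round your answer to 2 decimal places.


Step 1: Identify the formula: BD = dry mass / volume
Step 2: Substitute values: BD = 273.6 / 198.9
Step 3: BD = 1.38 g/cm^3

1.38


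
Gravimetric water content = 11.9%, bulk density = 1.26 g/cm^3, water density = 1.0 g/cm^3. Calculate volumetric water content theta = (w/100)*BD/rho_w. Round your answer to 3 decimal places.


Step 1: theta = (w / 100) * BD / rho_w
Step 2: theta = (11.9 / 100) * 1.26 / 1.0
Step 3: theta = 0.119 * 1.26
Step 4: theta = 0.15

0.15


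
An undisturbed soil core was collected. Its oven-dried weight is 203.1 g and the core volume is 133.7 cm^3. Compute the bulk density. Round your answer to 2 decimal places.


Step 1: Identify the formula: BD = dry mass / volume
Step 2: Substitute values: BD = 203.1 / 133.7
Step 3: BD = 1.52 g/cm^3

1.52


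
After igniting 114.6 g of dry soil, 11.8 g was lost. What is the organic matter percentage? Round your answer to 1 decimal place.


Step 1: OM% = 100 * LOI / sample mass
Step 2: OM = 100 * 11.8 / 114.6
Step 3: OM = 10.3%

10.3


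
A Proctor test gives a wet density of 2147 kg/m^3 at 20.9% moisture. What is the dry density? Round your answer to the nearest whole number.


Step 1: Dry density = wet density / (1 + w/100)
Step 2: Dry density = 2147 / (1 + 20.9/100)
Step 3: Dry density = 2147 / 1.209
Step 4: Dry density = 1776 kg/m^3

1776


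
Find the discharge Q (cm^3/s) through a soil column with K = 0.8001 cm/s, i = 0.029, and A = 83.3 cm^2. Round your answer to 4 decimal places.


Step 1: Apply Darcy's law: Q = K * i * A
Step 2: Q = 0.8001 * 0.029 * 83.3
Step 3: Q = 1.9328 cm^3/s

1.9328


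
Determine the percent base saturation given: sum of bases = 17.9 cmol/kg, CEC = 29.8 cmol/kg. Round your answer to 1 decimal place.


Step 1: BS = 100 * (sum of bases) / CEC
Step 2: BS = 100 * 17.9 / 29.8
Step 3: BS = 60.1%

60.1


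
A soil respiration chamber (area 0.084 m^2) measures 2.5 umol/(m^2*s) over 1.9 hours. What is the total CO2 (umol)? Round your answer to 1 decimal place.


Step 1: Convert time to seconds: 1.9 hr * 3600 = 6840.0 s
Step 2: Total = flux * area * time_s
Step 3: Total = 2.5 * 0.084 * 6840.0
Step 4: Total = 1436.4 umol

1436.4


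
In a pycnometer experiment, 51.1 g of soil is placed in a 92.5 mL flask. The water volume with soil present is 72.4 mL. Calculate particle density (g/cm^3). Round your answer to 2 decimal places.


Step 1: Volume of solids = flask volume - water volume with soil
Step 2: V_solids = 92.5 - 72.4 = 20.1 mL
Step 3: Particle density = mass / V_solids = 51.1 / 20.1 = 2.54 g/cm^3

2.54


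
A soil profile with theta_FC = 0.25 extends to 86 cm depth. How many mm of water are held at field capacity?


Step 1: Water (mm) = theta_FC * depth (cm) * 10
Step 2: Water = 0.25 * 86 * 10
Step 3: Water = 215.0 mm

215.0


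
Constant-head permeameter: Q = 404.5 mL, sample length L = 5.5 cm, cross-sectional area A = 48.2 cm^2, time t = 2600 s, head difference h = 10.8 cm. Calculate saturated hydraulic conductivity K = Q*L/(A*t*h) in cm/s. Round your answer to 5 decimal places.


Step 1: K = Q * L / (A * t * h)
Step 2: Numerator = 404.5 * 5.5 = 2224.75
Step 3: Denominator = 48.2 * 2600 * 10.8 = 1353456.0
Step 4: K = 2224.75 / 1353456.0 = 0.00164 cm/s

0.00164


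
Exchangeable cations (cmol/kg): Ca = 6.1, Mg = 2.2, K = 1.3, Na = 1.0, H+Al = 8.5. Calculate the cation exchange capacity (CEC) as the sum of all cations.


Step 1: CEC = Ca + Mg + K + Na + (H+Al)
Step 2: CEC = 6.1 + 2.2 + 1.3 + 1.0 + 8.5
Step 3: CEC = 19.1 cmol/kg

19.1


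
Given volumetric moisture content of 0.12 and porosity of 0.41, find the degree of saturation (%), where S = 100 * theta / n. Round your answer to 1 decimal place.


Step 1: S = 100 * theta_v / n
Step 2: S = 100 * 0.12 / 0.41
Step 3: S = 29.3%

29.3


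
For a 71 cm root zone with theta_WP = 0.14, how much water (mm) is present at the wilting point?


Step 1: Water (mm) = theta_WP * depth * 10
Step 2: Water = 0.14 * 71 * 10
Step 3: Water = 99.4 mm

99.4


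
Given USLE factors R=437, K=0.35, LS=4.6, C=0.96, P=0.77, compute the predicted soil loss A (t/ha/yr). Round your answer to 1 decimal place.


Step 1: A = R * K * LS * C * P
Step 2: R * K = 437 * 0.35 = 152.95
Step 3: (R*K) * LS = 152.95 * 4.6 = 703.57
Step 4: * C * P = 703.57 * 0.96 * 0.77 = 520.1
Step 5: A = 520.1 t/(ha*yr)

520.1


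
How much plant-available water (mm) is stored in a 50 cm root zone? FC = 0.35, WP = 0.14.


Step 1: Available water = (FC - WP) * depth * 10
Step 2: AW = (0.35 - 0.14) * 50 * 10
Step 3: AW = 0.21 * 50 * 10
Step 4: AW = 105.0 mm

105.0


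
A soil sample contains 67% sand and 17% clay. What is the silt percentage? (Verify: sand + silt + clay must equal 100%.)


Step 1: sand + silt + clay = 100%
Step 2: silt = 100 - sand - clay
Step 3: silt = 100 - 67 - 17
Step 4: silt = 16%

16


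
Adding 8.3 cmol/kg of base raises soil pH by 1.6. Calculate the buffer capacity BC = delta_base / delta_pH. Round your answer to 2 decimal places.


Step 1: BC = change in base / change in pH
Step 2: BC = 8.3 / 1.6
Step 3: BC = 5.19 cmol/(kg*pH unit)

5.19


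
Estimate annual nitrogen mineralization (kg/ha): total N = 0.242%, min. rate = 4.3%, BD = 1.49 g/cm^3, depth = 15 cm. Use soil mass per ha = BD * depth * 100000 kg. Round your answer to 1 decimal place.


Step 1: Soil mass per ha = BD * depth * 100000 = 1.49 * 15 * 100000 = 2235000 kg
Step 2: Total N pool = soil mass * N%/100 = 2235000 * 0.242/100 = 5408.7 kg/ha
Step 3: N mineralized = N pool * rate%/100 = 5408.7 * 4.3/100 = 232.6 kg/ha/yr

232.6


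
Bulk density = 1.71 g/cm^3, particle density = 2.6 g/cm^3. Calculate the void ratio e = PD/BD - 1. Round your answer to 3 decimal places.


Step 1: e = PD / BD - 1
Step 2: e = 2.6 / 1.71 - 1
Step 3: e = 1.52047 - 1
Step 4: e = 0.52

0.52


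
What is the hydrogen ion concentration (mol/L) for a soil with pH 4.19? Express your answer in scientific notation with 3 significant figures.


Step 1: [H+] = 10^(-pH)
Step 2: [H+] = 10^(-4.19)
Step 3: [H+] = 6.46e-05 mol/L

6.46e-05


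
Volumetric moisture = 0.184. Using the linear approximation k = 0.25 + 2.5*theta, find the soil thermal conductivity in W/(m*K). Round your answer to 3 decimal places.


Step 1: k = 0.25 + 2.5 * theta
Step 2: k = 0.25 + 2.5 * 0.184
Step 3: k = 0.25 + 0.46
Step 4: k = 0.71 W/(m*K)

0.71


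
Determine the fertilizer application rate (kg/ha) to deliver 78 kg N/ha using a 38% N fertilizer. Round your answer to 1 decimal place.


Step 1: Fertilizer rate = target N / (N content / 100)
Step 2: Rate = 78 / (38 / 100)
Step 3: Rate = 78 / 0.38
Step 4: Rate = 205.3 kg/ha

205.3


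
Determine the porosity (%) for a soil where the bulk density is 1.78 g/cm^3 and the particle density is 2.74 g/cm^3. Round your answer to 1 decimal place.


Step 1: Formula: n = 100 * (1 - BD / PD)
Step 2: n = 100 * (1 - 1.78 / 2.74)
Step 3: n = 100 * (1 - 0.64964)
Step 4: n = 35.0%

35.0


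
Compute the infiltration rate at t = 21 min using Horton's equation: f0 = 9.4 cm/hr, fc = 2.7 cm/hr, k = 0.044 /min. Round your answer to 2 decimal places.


Step 1: f = fc + (f0 - fc) * exp(-k * t)
Step 2: exp(-0.044 * 21) = 0.396928
Step 3: f = 2.7 + (9.4 - 2.7) * 0.396928
Step 4: f = 2.7 + 6.7 * 0.396928
Step 5: f = 5.36 cm/hr

5.36


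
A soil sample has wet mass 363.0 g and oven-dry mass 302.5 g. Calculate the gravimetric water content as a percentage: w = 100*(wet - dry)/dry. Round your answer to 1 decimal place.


Step 1: Water mass = wet - dry = 363.0 - 302.5 = 60.5 g
Step 2: w = 100 * water mass / dry mass
Step 3: w = 100 * 60.5 / 302.5 = 20.0%

20.0


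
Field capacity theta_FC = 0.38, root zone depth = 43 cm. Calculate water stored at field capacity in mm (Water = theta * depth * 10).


Step 1: Water (mm) = theta_FC * depth (cm) * 10
Step 2: Water = 0.38 * 43 * 10
Step 3: Water = 163.4 mm

163.4


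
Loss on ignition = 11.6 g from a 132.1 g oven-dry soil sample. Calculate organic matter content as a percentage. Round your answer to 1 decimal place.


Step 1: OM% = 100 * LOI / sample mass
Step 2: OM = 100 * 11.6 / 132.1
Step 3: OM = 8.8%

8.8


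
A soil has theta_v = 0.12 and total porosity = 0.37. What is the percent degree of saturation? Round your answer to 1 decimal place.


Step 1: S = 100 * theta_v / n
Step 2: S = 100 * 0.12 / 0.37
Step 3: S = 32.4%

32.4


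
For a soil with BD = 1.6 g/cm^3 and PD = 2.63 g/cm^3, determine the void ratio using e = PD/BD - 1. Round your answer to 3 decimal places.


Step 1: e = PD / BD - 1
Step 2: e = 2.63 / 1.6 - 1
Step 3: e = 1.64375 - 1
Step 4: e = 0.644

0.644


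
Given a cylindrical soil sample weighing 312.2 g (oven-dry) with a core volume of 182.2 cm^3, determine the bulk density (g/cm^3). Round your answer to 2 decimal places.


Step 1: Identify the formula: BD = dry mass / volume
Step 2: Substitute values: BD = 312.2 / 182.2
Step 3: BD = 1.71 g/cm^3

1.71


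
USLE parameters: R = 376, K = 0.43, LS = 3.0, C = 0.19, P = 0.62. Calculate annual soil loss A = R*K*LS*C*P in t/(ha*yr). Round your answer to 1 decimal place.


Step 1: A = R * K * LS * C * P
Step 2: R * K = 376 * 0.43 = 161.68
Step 3: (R*K) * LS = 161.68 * 3.0 = 485.04
Step 4: * C * P = 485.04 * 0.19 * 0.62 = 57.1
Step 5: A = 57.1 t/(ha*yr)

57.1


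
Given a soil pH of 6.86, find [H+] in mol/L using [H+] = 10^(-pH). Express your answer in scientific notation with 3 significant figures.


Step 1: [H+] = 10^(-pH)
Step 2: [H+] = 10^(-6.86)
Step 3: [H+] = 1.38e-07 mol/L

1.38e-07


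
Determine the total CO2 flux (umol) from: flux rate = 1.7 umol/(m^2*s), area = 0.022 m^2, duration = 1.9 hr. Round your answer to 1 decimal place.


Step 1: Convert time to seconds: 1.9 hr * 3600 = 6840.0 s
Step 2: Total = flux * area * time_s
Step 3: Total = 1.7 * 0.022 * 6840.0
Step 4: Total = 255.8 umol

255.8


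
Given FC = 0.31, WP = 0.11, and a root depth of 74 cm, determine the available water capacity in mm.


Step 1: Available water = (FC - WP) * depth * 10
Step 2: AW = (0.31 - 0.11) * 74 * 10
Step 3: AW = 0.2 * 74 * 10
Step 4: AW = 148.0 mm

148.0


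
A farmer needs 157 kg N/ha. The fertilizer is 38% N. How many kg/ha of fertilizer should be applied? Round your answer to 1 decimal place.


Step 1: Fertilizer rate = target N / (N content / 100)
Step 2: Rate = 157 / (38 / 100)
Step 3: Rate = 157 / 0.38
Step 4: Rate = 413.2 kg/ha

413.2


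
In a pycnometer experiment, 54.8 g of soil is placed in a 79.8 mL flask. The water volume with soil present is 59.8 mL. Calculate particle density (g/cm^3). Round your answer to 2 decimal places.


Step 1: Volume of solids = flask volume - water volume with soil
Step 2: V_solids = 79.8 - 59.8 = 20.0 mL
Step 3: Particle density = mass / V_solids = 54.8 / 20.0 = 2.74 g/cm^3

2.74


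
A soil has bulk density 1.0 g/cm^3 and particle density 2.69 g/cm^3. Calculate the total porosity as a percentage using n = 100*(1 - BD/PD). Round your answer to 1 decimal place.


Step 1: Formula: n = 100 * (1 - BD / PD)
Step 2: n = 100 * (1 - 1.0 / 2.69)
Step 3: n = 100 * (1 - 0.37175)
Step 4: n = 62.8%

62.8


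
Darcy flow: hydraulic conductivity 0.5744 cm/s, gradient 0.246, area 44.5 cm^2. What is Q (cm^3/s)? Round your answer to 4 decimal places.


Step 1: Apply Darcy's law: Q = K * i * A
Step 2: Q = 0.5744 * 0.246 * 44.5
Step 3: Q = 6.288 cm^3/s

6.288


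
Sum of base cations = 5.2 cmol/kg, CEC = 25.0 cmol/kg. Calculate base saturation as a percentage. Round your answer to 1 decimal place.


Step 1: BS = 100 * (sum of bases) / CEC
Step 2: BS = 100 * 5.2 / 25.0
Step 3: BS = 20.8%

20.8


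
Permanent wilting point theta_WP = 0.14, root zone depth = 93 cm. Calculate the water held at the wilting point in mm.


Step 1: Water (mm) = theta_WP * depth * 10
Step 2: Water = 0.14 * 93 * 10
Step 3: Water = 130.2 mm

130.2


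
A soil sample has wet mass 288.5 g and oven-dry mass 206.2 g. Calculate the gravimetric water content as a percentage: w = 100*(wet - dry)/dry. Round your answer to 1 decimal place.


Step 1: Water mass = wet - dry = 288.5 - 206.2 = 82.3 g
Step 2: w = 100 * water mass / dry mass
Step 3: w = 100 * 82.3 / 206.2 = 39.9%

39.9


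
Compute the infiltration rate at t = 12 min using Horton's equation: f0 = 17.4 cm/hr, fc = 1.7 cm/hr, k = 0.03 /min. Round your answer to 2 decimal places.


Step 1: f = fc + (f0 - fc) * exp(-k * t)
Step 2: exp(-0.03 * 12) = 0.697676
Step 3: f = 1.7 + (17.4 - 1.7) * 0.697676
Step 4: f = 1.7 + 15.7 * 0.697676
Step 5: f = 12.65 cm/hr

12.65


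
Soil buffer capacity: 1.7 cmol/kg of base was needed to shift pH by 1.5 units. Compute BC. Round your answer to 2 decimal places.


Step 1: BC = change in base / change in pH
Step 2: BC = 1.7 / 1.5
Step 3: BC = 1.13 cmol/(kg*pH unit)

1.13


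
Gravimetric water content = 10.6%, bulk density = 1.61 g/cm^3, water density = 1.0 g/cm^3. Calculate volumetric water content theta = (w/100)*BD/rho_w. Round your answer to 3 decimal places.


Step 1: theta = (w / 100) * BD / rho_w
Step 2: theta = (10.6 / 100) * 1.61 / 1.0
Step 3: theta = 0.106 * 1.61
Step 4: theta = 0.171

0.171


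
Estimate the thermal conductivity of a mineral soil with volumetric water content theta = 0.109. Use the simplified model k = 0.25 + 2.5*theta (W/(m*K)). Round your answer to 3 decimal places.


Step 1: k = 0.25 + 2.5 * theta
Step 2: k = 0.25 + 2.5 * 0.109
Step 3: k = 0.25 + 0.273
Step 4: k = 0.523 W/(m*K)

0.523


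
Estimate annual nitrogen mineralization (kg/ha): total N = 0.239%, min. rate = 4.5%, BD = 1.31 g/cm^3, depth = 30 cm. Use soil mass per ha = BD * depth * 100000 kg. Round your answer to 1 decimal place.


Step 1: Soil mass per ha = BD * depth * 100000 = 1.31 * 30 * 100000 = 3930000 kg
Step 2: Total N pool = soil mass * N%/100 = 3930000 * 0.239/100 = 9392.7 kg/ha
Step 3: N mineralized = N pool * rate%/100 = 9392.7 * 4.5/100 = 422.7 kg/ha/yr

422.7


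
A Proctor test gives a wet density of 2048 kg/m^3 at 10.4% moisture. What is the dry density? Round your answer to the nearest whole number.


Step 1: Dry density = wet density / (1 + w/100)
Step 2: Dry density = 2048 / (1 + 10.4/100)
Step 3: Dry density = 2048 / 1.104
Step 4: Dry density = 1855 kg/m^3

1855


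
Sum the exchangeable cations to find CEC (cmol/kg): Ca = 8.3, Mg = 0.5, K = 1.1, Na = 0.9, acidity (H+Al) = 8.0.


Step 1: CEC = Ca + Mg + K + Na + (H+Al)
Step 2: CEC = 8.3 + 0.5 + 1.1 + 0.9 + 8.0
Step 3: CEC = 18.8 cmol/kg

18.8


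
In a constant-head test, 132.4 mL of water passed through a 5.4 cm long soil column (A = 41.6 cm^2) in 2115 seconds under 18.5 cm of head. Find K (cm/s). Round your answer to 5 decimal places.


Step 1: K = Q * L / (A * t * h)
Step 2: Numerator = 132.4 * 5.4 = 714.96
Step 3: Denominator = 41.6 * 2115 * 18.5 = 1627704.0
Step 4: K = 714.96 / 1627704.0 = 0.00044 cm/s

0.00044


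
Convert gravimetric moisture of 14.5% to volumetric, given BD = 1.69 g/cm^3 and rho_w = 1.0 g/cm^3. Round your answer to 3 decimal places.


Step 1: theta = (w / 100) * BD / rho_w
Step 2: theta = (14.5 / 100) * 1.69 / 1.0
Step 3: theta = 0.145 * 1.69
Step 4: theta = 0.245

0.245


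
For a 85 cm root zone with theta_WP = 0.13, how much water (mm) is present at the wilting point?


Step 1: Water (mm) = theta_WP * depth * 10
Step 2: Water = 0.13 * 85 * 10
Step 3: Water = 110.5 mm

110.5


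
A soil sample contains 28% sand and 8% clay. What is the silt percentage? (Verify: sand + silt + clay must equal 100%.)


Step 1: sand + silt + clay = 100%
Step 2: silt = 100 - sand - clay
Step 3: silt = 100 - 28 - 8
Step 4: silt = 64%

64


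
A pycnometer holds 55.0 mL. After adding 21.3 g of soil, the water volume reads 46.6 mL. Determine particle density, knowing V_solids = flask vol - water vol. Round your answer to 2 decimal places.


Step 1: Volume of solids = flask volume - water volume with soil
Step 2: V_solids = 55.0 - 46.6 = 8.4 mL
Step 3: Particle density = mass / V_solids = 21.3 / 8.4 = 2.54 g/cm^3

2.54


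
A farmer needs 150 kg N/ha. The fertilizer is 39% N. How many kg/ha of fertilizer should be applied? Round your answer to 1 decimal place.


Step 1: Fertilizer rate = target N / (N content / 100)
Step 2: Rate = 150 / (39 / 100)
Step 3: Rate = 150 / 0.39
Step 4: Rate = 384.6 kg/ha

384.6


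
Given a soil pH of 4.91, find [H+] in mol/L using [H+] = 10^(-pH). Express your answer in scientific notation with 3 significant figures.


Step 1: [H+] = 10^(-pH)
Step 2: [H+] = 10^(-4.91)
Step 3: [H+] = 1.23e-05 mol/L

1.23e-05


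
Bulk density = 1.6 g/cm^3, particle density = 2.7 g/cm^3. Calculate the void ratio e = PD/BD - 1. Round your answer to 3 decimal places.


Step 1: e = PD / BD - 1
Step 2: e = 2.7 / 1.6 - 1
Step 3: e = 1.6875 - 1
Step 4: e = 0.688

0.688


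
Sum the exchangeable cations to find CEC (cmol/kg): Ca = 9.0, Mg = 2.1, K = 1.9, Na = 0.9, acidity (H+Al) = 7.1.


Step 1: CEC = Ca + Mg + K + Na + (H+Al)
Step 2: CEC = 9.0 + 2.1 + 1.9 + 0.9 + 7.1
Step 3: CEC = 21.0 cmol/kg

21.0


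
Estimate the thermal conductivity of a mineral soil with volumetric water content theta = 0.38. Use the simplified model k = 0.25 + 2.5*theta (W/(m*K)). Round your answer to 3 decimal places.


Step 1: k = 0.25 + 2.5 * theta
Step 2: k = 0.25 + 2.5 * 0.38
Step 3: k = 0.25 + 0.95
Step 4: k = 1.2 W/(m*K)

1.2


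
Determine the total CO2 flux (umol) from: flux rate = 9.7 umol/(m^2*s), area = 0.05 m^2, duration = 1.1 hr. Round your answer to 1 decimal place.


Step 1: Convert time to seconds: 1.1 hr * 3600 = 3960.0 s
Step 2: Total = flux * area * time_s
Step 3: Total = 9.7 * 0.05 * 3960.0
Step 4: Total = 1920.6 umol

1920.6


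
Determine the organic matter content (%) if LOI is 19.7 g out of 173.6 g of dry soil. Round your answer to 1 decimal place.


Step 1: OM% = 100 * LOI / sample mass
Step 2: OM = 100 * 19.7 / 173.6
Step 3: OM = 11.3%

11.3


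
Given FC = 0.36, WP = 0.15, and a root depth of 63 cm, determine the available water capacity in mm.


Step 1: Available water = (FC - WP) * depth * 10
Step 2: AW = (0.36 - 0.15) * 63 * 10
Step 3: AW = 0.21 * 63 * 10
Step 4: AW = 132.3 mm

132.3


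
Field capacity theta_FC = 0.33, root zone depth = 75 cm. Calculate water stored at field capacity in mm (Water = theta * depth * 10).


Step 1: Water (mm) = theta_FC * depth (cm) * 10
Step 2: Water = 0.33 * 75 * 10
Step 3: Water = 247.5 mm

247.5


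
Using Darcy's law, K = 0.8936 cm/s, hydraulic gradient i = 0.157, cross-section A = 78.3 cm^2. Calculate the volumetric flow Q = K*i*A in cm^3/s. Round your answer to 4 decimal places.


Step 1: Apply Darcy's law: Q = K * i * A
Step 2: Q = 0.8936 * 0.157 * 78.3
Step 3: Q = 10.9851 cm^3/s

10.9851


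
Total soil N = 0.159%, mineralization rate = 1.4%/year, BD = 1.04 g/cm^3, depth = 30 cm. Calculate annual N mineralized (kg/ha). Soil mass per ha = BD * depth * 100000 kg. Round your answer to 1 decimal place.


Step 1: Soil mass per ha = BD * depth * 100000 = 1.04 * 30 * 100000 = 3120000 kg
Step 2: Total N pool = soil mass * N%/100 = 3120000 * 0.159/100 = 4960.8 kg/ha
Step 3: N mineralized = N pool * rate%/100 = 4960.8 * 1.4/100 = 69.5 kg/ha/yr

69.5


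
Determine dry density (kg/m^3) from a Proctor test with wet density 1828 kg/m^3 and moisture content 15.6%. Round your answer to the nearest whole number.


Step 1: Dry density = wet density / (1 + w/100)
Step 2: Dry density = 1828 / (1 + 15.6/100)
Step 3: Dry density = 1828 / 1.156
Step 4: Dry density = 1581 kg/m^3

1581


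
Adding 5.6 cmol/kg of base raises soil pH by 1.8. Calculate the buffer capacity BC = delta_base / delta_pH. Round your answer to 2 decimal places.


Step 1: BC = change in base / change in pH
Step 2: BC = 5.6 / 1.8
Step 3: BC = 3.11 cmol/(kg*pH unit)

3.11


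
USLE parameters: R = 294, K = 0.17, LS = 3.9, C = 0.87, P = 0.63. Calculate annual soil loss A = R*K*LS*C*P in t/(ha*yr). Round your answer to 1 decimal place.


Step 1: A = R * K * LS * C * P
Step 2: R * K = 294 * 0.17 = 49.98
Step 3: (R*K) * LS = 49.98 * 3.9 = 194.922
Step 4: * C * P = 194.922 * 0.87 * 0.63 = 106.8
Step 5: A = 106.8 t/(ha*yr)

106.8


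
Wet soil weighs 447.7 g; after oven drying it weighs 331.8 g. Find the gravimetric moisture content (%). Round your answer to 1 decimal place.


Step 1: Water mass = wet - dry = 447.7 - 331.8 = 115.9 g
Step 2: w = 100 * water mass / dry mass
Step 3: w = 100 * 115.9 / 331.8 = 34.9%

34.9


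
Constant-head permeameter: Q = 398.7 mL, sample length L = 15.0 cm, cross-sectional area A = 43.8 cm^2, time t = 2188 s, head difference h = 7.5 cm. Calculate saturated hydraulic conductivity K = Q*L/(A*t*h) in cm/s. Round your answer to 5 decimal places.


Step 1: K = Q * L / (A * t * h)
Step 2: Numerator = 398.7 * 15.0 = 5980.5
Step 3: Denominator = 43.8 * 2188 * 7.5 = 718758.0
Step 4: K = 5980.5 / 718758.0 = 0.00832 cm/s

0.00832


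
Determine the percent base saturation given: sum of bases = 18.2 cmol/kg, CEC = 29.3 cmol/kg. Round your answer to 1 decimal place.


Step 1: BS = 100 * (sum of bases) / CEC
Step 2: BS = 100 * 18.2 / 29.3
Step 3: BS = 62.1%

62.1


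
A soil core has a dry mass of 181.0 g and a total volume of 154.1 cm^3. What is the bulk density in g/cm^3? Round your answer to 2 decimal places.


Step 1: Identify the formula: BD = dry mass / volume
Step 2: Substitute values: BD = 181.0 / 154.1
Step 3: BD = 1.17 g/cm^3

1.17


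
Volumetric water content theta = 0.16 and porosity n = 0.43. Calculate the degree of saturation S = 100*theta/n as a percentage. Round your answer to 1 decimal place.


Step 1: S = 100 * theta_v / n
Step 2: S = 100 * 0.16 / 0.43
Step 3: S = 37.2%

37.2


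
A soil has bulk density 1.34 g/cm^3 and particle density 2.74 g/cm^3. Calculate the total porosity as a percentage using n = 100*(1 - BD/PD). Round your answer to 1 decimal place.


Step 1: Formula: n = 100 * (1 - BD / PD)
Step 2: n = 100 * (1 - 1.34 / 2.74)
Step 3: n = 100 * (1 - 0.48905)
Step 4: n = 51.1%

51.1


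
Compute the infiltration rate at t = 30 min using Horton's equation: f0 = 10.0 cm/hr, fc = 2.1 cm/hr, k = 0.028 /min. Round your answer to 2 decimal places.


Step 1: f = fc + (f0 - fc) * exp(-k * t)
Step 2: exp(-0.028 * 30) = 0.431711
Step 3: f = 2.1 + (10.0 - 2.1) * 0.431711
Step 4: f = 2.1 + 7.9 * 0.431711
Step 5: f = 5.51 cm/hr

5.51


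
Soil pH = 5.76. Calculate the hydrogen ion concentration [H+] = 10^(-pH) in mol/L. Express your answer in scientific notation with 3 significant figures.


Step 1: [H+] = 10^(-pH)
Step 2: [H+] = 10^(-5.76)
Step 3: [H+] = 1.74e-06 mol/L

1.74e-06


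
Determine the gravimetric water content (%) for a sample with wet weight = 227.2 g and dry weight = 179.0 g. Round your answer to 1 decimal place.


Step 1: Water mass = wet - dry = 227.2 - 179.0 = 48.2 g
Step 2: w = 100 * water mass / dry mass
Step 3: w = 100 * 48.2 / 179.0 = 26.9%

26.9


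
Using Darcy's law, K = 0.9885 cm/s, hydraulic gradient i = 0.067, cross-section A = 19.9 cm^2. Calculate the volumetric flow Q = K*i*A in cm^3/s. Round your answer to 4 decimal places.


Step 1: Apply Darcy's law: Q = K * i * A
Step 2: Q = 0.9885 * 0.067 * 19.9
Step 3: Q = 1.318 cm^3/s

1.318


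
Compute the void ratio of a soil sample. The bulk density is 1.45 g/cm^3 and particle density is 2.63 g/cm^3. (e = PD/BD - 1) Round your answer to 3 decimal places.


Step 1: e = PD / BD - 1
Step 2: e = 2.63 / 1.45 - 1
Step 3: e = 1.81379 - 1
Step 4: e = 0.814

0.814


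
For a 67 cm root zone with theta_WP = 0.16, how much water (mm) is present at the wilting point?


Step 1: Water (mm) = theta_WP * depth * 10
Step 2: Water = 0.16 * 67 * 10
Step 3: Water = 107.2 mm

107.2


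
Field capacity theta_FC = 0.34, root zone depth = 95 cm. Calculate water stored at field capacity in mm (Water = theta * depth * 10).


Step 1: Water (mm) = theta_FC * depth (cm) * 10
Step 2: Water = 0.34 * 95 * 10
Step 3: Water = 323.0 mm

323.0


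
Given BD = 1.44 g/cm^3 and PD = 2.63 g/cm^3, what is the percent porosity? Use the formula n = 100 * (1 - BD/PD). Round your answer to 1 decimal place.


Step 1: Formula: n = 100 * (1 - BD / PD)
Step 2: n = 100 * (1 - 1.44 / 2.63)
Step 3: n = 100 * (1 - 0.54753)
Step 4: n = 45.2%

45.2


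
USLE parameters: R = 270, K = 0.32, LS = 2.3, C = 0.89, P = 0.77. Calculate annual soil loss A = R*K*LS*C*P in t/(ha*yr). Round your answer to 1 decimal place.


Step 1: A = R * K * LS * C * P
Step 2: R * K = 270 * 0.32 = 86.4
Step 3: (R*K) * LS = 86.4 * 2.3 = 198.72
Step 4: * C * P = 198.72 * 0.89 * 0.77 = 136.2
Step 5: A = 136.2 t/(ha*yr)

136.2


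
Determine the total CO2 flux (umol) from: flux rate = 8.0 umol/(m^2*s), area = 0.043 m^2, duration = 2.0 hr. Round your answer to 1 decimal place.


Step 1: Convert time to seconds: 2.0 hr * 3600 = 7200.0 s
Step 2: Total = flux * area * time_s
Step 3: Total = 8.0 * 0.043 * 7200.0
Step 4: Total = 2476.8 umol

2476.8


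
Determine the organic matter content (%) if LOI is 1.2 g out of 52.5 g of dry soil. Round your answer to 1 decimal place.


Step 1: OM% = 100 * LOI / sample mass
Step 2: OM = 100 * 1.2 / 52.5
Step 3: OM = 2.3%

2.3


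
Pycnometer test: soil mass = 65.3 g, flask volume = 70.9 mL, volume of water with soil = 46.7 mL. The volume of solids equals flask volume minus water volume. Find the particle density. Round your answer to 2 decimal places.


Step 1: Volume of solids = flask volume - water volume with soil
Step 2: V_solids = 70.9 - 46.7 = 24.2 mL
Step 3: Particle density = mass / V_solids = 65.3 / 24.2 = 2.7 g/cm^3

2.7


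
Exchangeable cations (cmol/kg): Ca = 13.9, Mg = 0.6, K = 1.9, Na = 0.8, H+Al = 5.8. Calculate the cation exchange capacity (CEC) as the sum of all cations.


Step 1: CEC = Ca + Mg + K + Na + (H+Al)
Step 2: CEC = 13.9 + 0.6 + 1.9 + 0.8 + 5.8
Step 3: CEC = 23.0 cmol/kg

23.0


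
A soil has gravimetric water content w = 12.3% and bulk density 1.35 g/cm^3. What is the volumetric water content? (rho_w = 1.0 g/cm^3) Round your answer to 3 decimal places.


Step 1: theta = (w / 100) * BD / rho_w
Step 2: theta = (12.3 / 100) * 1.35 / 1.0
Step 3: theta = 0.123 * 1.35
Step 4: theta = 0.166

0.166


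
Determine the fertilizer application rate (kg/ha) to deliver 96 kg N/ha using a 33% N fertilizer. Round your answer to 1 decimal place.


Step 1: Fertilizer rate = target N / (N content / 100)
Step 2: Rate = 96 / (33 / 100)
Step 3: Rate = 96 / 0.33
Step 4: Rate = 290.9 kg/ha

290.9


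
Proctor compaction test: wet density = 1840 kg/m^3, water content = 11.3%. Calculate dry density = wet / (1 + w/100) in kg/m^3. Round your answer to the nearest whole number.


Step 1: Dry density = wet density / (1 + w/100)
Step 2: Dry density = 1840 / (1 + 11.3/100)
Step 3: Dry density = 1840 / 1.113
Step 4: Dry density = 1653 kg/m^3

1653


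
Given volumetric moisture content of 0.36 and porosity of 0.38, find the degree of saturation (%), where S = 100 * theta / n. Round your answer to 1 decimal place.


Step 1: S = 100 * theta_v / n
Step 2: S = 100 * 0.36 / 0.38
Step 3: S = 94.7%

94.7


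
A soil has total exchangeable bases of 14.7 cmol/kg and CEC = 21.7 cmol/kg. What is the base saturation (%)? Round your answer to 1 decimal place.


Step 1: BS = 100 * (sum of bases) / CEC
Step 2: BS = 100 * 14.7 / 21.7
Step 3: BS = 67.7%

67.7


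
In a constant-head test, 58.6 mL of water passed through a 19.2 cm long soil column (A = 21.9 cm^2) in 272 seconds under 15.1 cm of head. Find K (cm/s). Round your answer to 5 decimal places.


Step 1: K = Q * L / (A * t * h)
Step 2: Numerator = 58.6 * 19.2 = 1125.12
Step 3: Denominator = 21.9 * 272 * 15.1 = 89947.68
Step 4: K = 1125.12 / 89947.68 = 0.01251 cm/s

0.01251


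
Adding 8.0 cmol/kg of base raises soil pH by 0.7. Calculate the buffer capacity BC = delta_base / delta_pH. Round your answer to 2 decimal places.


Step 1: BC = change in base / change in pH
Step 2: BC = 8.0 / 0.7
Step 3: BC = 11.43 cmol/(kg*pH unit)

11.43


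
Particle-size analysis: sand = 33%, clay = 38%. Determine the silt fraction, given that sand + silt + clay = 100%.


Step 1: sand + silt + clay = 100%
Step 2: silt = 100 - sand - clay
Step 3: silt = 100 - 33 - 38
Step 4: silt = 29%

29


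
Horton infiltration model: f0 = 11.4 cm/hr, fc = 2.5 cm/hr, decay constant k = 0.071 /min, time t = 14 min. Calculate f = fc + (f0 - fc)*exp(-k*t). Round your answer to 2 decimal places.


Step 1: f = fc + (f0 - fc) * exp(-k * t)
Step 2: exp(-0.071 * 14) = 0.370093
Step 3: f = 2.5 + (11.4 - 2.5) * 0.370093
Step 4: f = 2.5 + 8.9 * 0.370093
Step 5: f = 5.79 cm/hr

5.79
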